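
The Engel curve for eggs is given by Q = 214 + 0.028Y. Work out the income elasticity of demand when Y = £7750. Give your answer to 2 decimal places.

At Y = 7750: Q = 431.000.
dQ/dY = 0.028.
η = (dQ/dY)·(Y/Q) = 0.028 × (7750/431.000) = 0.50.

0.50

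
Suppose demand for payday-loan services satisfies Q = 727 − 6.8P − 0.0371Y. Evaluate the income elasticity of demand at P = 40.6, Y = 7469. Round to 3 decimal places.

-1.594

At P = 40.6, Y = 7469: Q = 173.820.
Holding P constant, ∂Q/∂Y = −0.0371.
η_Y = (∂Q/∂Y)·(Y/Q) = -0.0371 × (7469/173.820) = -1.594.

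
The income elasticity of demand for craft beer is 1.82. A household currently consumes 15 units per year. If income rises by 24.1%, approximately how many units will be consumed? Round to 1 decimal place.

21.6

%ΔQ ≈ η × %ΔI = 1.82 × 24.1% = 43.862%.
New Q ≈ 15 × (1 + 0.43862) = 21.6.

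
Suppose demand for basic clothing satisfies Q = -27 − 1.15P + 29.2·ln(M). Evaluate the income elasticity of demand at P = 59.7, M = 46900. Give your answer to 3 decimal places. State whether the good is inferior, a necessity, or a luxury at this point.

0.134 (necessity)

At P = 59.7, M = 46900: Q = 218.414.
Holding P constant, ∂Q/∂M = 29.2/M = 0.000622601.
η_M = (∂Q/∂M)·(M/Q) = 0.000622601 × (46900/218.414) = 0.134.
Since 0 < η < 1, this is a necessity.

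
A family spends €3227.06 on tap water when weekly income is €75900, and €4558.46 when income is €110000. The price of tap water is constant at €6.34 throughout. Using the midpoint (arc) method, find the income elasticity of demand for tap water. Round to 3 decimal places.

With a constant price, Q₁ = 3227.06/6.34 = 509.000 and Q₂ = 4558.46/6.34 = 719.000 (equivalently, work directly with expenditure since P cancels).
Midpoint %ΔQ = (4558.46 − 3227.06)/3892.76 = 0.34202; midpoint %ΔI = (110000 − 75900)/92950 = 0.36686.
η = 0.34202 / 0.36686 = 0.932.

0.932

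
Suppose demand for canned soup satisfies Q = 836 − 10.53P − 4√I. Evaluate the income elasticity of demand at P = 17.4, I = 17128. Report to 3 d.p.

At P = 17.4, I = 17128: Q = 129.282.
Holding P constant, ∂Q/∂I = -4/(2√I) = -0.0152819.
η_I = (∂Q/∂I)·(I/Q) = -0.0152819 × (17128/129.282) = -2.025.

-2.025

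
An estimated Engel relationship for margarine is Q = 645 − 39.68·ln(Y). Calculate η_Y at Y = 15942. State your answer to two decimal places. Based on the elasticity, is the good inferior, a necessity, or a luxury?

-0.15 (inferior good)

At Y = 15942: Q = 261.028.
dQ/dY = -39.68/Y = -0.00248902 at this income.
η = (dQ/dY)·(Y/Q) = -0.00248902 × (15942/261.028) = -0.15.
Since η < 0, the good is an inferior good.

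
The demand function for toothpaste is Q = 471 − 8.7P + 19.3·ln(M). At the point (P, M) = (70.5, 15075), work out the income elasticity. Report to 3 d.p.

0.445

At P = 70.5, M = 15075: Q = 43.331.
Holding P constant, ∂Q/∂M = 19.3/M = 0.00128027.
η_M = (∂Q/∂M)·(M/Q) = 0.00128027 × (15075/43.331) = 0.445.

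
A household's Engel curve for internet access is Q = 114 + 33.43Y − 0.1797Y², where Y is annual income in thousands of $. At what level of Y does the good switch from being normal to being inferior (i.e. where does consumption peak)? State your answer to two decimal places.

dQ/dY = 33.43 − 0.3594Y.
The good is inferior where dQ/dY < 0. Setting dQ/dY = 0 gives Y = 33.43 / 0.3594 = 93.02.

93.02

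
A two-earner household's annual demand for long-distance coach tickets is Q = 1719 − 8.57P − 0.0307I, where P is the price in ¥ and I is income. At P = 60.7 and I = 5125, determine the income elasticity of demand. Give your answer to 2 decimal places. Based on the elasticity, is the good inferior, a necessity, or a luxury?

At P = 60.7, I = 5125: Q = 1041.463.
Holding P constant, ∂Q/∂I = −0.0307.
η_I = (∂Q/∂I)·(I/Q) = -0.0307 × (5125/1041.463) = -0.15.
Since η < 0, this is an inferior good.

-0.15 (inferior good)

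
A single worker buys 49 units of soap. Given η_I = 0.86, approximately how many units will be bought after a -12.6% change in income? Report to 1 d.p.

%ΔQ ≈ η × %ΔI = 0.86 × (-12.6%) = -10.836%.
New Q ≈ 49 × (1 − 0.10836) = 43.7.

43.7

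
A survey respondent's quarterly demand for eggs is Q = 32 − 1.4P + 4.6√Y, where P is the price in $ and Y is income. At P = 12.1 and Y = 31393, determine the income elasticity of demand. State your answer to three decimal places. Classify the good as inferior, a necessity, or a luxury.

At P = 12.1, Y = 31393: Q = 830.091.
Holding P constant, ∂Q/∂Y = 4.6/(2√Y) = 0.0129811.
η_Y = (∂Q/∂Y)·(Y/Q) = 0.0129811 × (31393/830.091) = 0.491.
Since 0 < η < 1, this is a necessity.

0.491 (necessity)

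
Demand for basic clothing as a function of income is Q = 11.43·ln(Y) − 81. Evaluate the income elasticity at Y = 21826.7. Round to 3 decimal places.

At Y = 21826.7: Q = 33.196.
dQ/dY = 11.43/Y = 0.000523671 at this income.
η = (dQ/dY)·(Y/Q) = 0.000523671 × (21826.7/33.196) = 0.344.

0.344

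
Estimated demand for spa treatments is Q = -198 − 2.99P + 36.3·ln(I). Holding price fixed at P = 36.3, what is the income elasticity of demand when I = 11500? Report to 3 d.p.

At P = 36.3, I = 11500: Q = 32.872.
Holding P constant, ∂Q/∂I = 36.3/I = 0.00315652.
η_I = (∂Q/∂I)·(I/Q) = 0.00315652 × (11500/32.872) = 1.104.

1.104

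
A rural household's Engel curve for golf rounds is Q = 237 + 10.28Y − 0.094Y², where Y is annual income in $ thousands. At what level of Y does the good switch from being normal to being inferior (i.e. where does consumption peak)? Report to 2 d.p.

dQ/dY = 10.28 − 0.188Y.
The good is inferior where dQ/dY < 0. Setting dQ/dY = 0 gives Y = 10.28 / 0.188 = 54.68.

54.68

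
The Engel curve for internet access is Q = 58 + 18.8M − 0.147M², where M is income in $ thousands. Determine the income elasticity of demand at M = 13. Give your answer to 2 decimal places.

At M = 13: Q = 277.5570.
dQ/dM = 18.8 − 0.294M = 14.97800.
η = (dQ/dM)·(M/Q) = 14.97800 × (13/277.5570) = 0.70.

0.70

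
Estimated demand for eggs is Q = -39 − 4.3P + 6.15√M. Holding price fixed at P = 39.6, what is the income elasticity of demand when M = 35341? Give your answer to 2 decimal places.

At P = 39.6, M = 35341: Q = 946.871.
Holding P constant, ∂Q/∂M = 6.15/(2√M) = 0.0163571.
η_M = (∂Q/∂M)·(M/Q) = 0.0163571 × (35341/946.871) = 0.61.

0.61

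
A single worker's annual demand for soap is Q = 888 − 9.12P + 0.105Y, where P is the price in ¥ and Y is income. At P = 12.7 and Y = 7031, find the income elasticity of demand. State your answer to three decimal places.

0.489

At P = 12.7, Y = 7031: Q = 1510.431.
Holding P constant, ∂Q/∂Y = 0.105.
η_Y = (∂Q/∂Y)·(Y/Q) = 0.105 × (7031/1510.431) = 0.489.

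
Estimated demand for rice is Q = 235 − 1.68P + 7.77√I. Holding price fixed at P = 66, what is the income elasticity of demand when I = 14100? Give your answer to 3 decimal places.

At P = 66, I = 14100: Q = 1046.756.
Holding P constant, ∂Q/∂I = 7.77/(2√I) = 0.0327176.
η_I = (∂Q/∂I)·(I/Q) = 0.0327176 × (14100/1046.756) = 0.441.

0.441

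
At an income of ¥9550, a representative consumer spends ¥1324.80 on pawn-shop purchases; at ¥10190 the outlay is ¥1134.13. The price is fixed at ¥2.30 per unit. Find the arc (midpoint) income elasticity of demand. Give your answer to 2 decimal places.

-2.39

With a constant price, Q₁ = 1324.80/2.30 = 576.000 and Q₂ = 1134.13/2.30 = 493.100 (equivalently, work directly with expenditure since P cancels).
Midpoint %ΔQ = (1134.13 − 1324.80)/1229.47 = -0.15508; midpoint %ΔI = (10190 − 9550)/9870 = 0.06484.
η = -0.15508 / 0.06484 = -2.39.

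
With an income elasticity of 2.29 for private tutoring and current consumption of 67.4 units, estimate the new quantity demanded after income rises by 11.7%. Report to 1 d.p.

85.5

%ΔQ ≈ η × %ΔI = 2.29 × 11.7% = 26.793%.
New Q ≈ 67.4 × (1 + 0.26793) = 85.5.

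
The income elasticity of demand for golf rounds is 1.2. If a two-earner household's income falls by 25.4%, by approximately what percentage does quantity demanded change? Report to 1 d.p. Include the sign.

%ΔQ ≈ η × %ΔI = 1.2 × (-25.4%) = -30.5%.

-30.5%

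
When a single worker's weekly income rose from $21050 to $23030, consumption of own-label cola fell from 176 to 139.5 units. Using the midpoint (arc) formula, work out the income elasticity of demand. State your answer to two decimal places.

ΔQ = 139.5 − 176 = -36.5; midpoint Q̄ = (176 + 139.5)/2 = 157.75.
ΔI = 23030 − 21050 = 1980; midpoint Ī = (21050 + 23030)/2 = 22040.
η = (ΔQ/Q̄) ÷ (ΔI/Ī) = (-36.5/157.75) ÷ (1980/22040) = -2.58.

-2.58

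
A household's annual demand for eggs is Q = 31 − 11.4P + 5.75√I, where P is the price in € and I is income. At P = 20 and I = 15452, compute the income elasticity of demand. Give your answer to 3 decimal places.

0.690

At P = 20, I = 15452: Q = 517.760.
Holding P constant, ∂Q/∂I = 5.75/(2√I) = 0.0231284.
η_I = (∂Q/∂I)·(I/Q) = 0.0231284 × (15452/517.760) = 0.690.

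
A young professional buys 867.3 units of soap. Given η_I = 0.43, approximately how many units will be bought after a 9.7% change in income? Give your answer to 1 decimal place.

903.5

%ΔQ ≈ η × %ΔI = 0.43 × 9.7% = 4.171%.
New Q ≈ 867.3 × (1 + 0.04171) = 903.5.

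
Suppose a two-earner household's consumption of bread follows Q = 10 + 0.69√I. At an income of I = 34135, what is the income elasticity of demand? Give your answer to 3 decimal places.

At I = 34135: Q = 137.482.
dQ/dI = 0.69/(2√I) = 0.00186732 at this income.
η = (dQ/dI)·(I/Q) = 0.00186732 × (34135/137.482) = 0.464.

0.464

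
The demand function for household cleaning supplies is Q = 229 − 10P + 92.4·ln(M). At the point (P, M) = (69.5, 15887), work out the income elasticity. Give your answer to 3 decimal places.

0.216

At P = 69.5, M = 15887: Q = 427.809.
Holding P constant, ∂Q/∂M = 92.4/M = 0.00581608.
η_M = (∂Q/∂M)·(M/Q) = 0.00581608 × (15887/427.809) = 0.216.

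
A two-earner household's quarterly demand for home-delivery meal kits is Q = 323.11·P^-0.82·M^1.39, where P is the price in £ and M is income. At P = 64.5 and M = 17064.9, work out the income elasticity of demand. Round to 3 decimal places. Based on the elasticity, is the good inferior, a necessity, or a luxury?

1.390 (luxury)

For a multiplicative demand Q = A·P^α·M^β, the income elasticity is β everywhere.
Here β = 1.39, so η = 1.390.
Since η > 1, this is a luxury.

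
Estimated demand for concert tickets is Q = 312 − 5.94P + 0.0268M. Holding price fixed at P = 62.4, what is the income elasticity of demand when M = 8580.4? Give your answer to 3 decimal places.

At P = 62.4, M = 8580.4: Q = 171.299.
Holding P constant, ∂Q/∂M = 0.0268.
η_M = (∂Q/∂M)·(M/Q) = 0.0268 × (8580.4/171.299) = 1.342.

1.342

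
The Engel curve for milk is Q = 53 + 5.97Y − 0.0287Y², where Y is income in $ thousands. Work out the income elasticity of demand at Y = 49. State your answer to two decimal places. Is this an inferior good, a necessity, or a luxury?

At Y = 49: Q = 276.6213.
dQ/dY = 5.97 − 0.0574Y = 3.15740.
η = (dQ/dY)·(Y/Q) = 3.15740 × (49/276.6213) = 0.56.
0 < η < 1 ⇒ necessity.

0.56 (necessity)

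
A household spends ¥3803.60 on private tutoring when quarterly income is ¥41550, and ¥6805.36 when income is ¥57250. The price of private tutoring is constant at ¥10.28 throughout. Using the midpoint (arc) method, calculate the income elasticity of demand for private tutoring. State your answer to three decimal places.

With a constant price, Q₁ = 3803.60/10.28 = 370.000 and Q₂ = 6805.36/10.28 = 662.000 (equivalently, work directly with expenditure since P cancels).
Midpoint %ΔQ = (6805.36 − 3803.60)/5304.48 = 0.56589; midpoint %ΔI = (57250 − 41550)/49400 = 0.31781.
η = 0.56589 / 0.31781 = 1.781.

1.781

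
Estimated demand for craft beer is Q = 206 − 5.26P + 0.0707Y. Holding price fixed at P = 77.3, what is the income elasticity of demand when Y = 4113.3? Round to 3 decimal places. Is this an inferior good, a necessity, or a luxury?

3.224 (luxury)

At P = 77.3, Y = 4113.3: Q = 90.212.
Holding P constant, ∂Q/∂Y = 0.0707.
η_Y = (∂Q/∂Y)·(Y/Q) = 0.0707 × (4113.3/90.212) = 3.224.
Since η > 1, this is a luxury.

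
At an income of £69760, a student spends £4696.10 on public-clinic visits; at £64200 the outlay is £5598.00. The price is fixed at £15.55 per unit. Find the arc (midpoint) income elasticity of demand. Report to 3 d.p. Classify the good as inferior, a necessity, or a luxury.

-2.111 (inferior good)

With a constant price, Q₁ = 4696.10/15.55 = 302.000 and Q₂ = 5598.00/15.55 = 360.000 (equivalently, work directly with expenditure since P cancels).
Midpoint %ΔQ = (5598.00 − 4696.10)/5147.05 = 0.17523; midpoint %ΔI = (64200 − 69760)/66980 = -0.08301.
η = 0.17523 / -0.08301 = -2.111.
η < 0 ⇒ inferior good.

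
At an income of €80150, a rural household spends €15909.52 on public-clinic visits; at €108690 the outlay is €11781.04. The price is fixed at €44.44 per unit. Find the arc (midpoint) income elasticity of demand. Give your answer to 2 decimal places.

-0.99

With a constant price, Q₁ = 15909.52/44.44 = 358.000 and Q₂ = 11781.04/44.44 = 265.100 (equivalently, work directly with expenditure since P cancels).
Midpoint %ΔQ = (11781.04 − 15909.52)/13845.28 = -0.29819; midpoint %ΔI = (108690 − 80150)/94420 = 0.30227.
η = -0.29819 / 0.30227 = -0.99.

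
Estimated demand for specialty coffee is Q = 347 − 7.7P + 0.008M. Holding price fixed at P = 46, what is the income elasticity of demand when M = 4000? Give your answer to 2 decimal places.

1.29

At P = 46, M = 4000: Q = 24.800.
Holding P constant, ∂Q/∂M = 0.008.
η_M = (∂Q/∂M)·(M/Q) = 0.008 × (4000/24.800) = 1.29.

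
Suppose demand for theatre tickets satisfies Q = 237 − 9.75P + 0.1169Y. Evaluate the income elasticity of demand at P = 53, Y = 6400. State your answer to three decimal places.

1.597

At P = 53, Y = 6400: Q = 468.410.
Holding P constant, ∂Q/∂Y = 0.1169.
η_Y = (∂Q/∂Y)·(Y/Q) = 0.1169 × (6400/468.410) = 1.597.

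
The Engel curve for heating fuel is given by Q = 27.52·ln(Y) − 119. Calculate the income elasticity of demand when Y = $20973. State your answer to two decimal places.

At Y = 20973: Q = 154.851.
dQ/dY = 27.52/Y = 0.00131216 at this income.
η = (dQ/dY)·(Y/Q) = 0.00131216 × (20973/154.851) = 0.18.

0.18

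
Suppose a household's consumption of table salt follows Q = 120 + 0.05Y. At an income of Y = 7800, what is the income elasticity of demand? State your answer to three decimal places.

0.765

At Y = 7800: Q = 510.000.
dQ/dY = 0.05.
η = (dQ/dY)·(Y/Q) = 0.05 × (7800/510.000) = 0.765.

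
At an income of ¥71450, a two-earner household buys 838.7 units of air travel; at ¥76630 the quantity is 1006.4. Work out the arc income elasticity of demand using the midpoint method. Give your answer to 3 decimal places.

2.598

ΔQ = 1006.4 − 838.7 = 167.7; midpoint Q̄ = (838.7 + 1006.4)/2 = 922.55.
ΔI = 76630 − 71450 = 5180; midpoint Ī = (71450 + 76630)/2 = 74040.
η = (ΔQ/Q̄) ÷ (ΔI/Ī) = (167.7/922.55) ÷ (5180/74040) = 2.598.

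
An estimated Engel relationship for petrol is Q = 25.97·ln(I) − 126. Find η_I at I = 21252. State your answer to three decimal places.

0.196

At I = 21252: Q = 132.770.
dQ/dI = 25.97/I = 0.001222 at this income.
η = (dQ/dI)·(I/Q) = 0.001222 × (21252/132.770) = 0.196.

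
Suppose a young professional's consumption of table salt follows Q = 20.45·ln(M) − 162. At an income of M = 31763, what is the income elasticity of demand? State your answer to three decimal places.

0.409

At M = 31763: Q = 49.986.
dQ/dM = 20.45/M = 0.000643831 at this income.
η = (dQ/dM)·(M/Q) = 0.000643831 × (31763/49.986) = 0.409.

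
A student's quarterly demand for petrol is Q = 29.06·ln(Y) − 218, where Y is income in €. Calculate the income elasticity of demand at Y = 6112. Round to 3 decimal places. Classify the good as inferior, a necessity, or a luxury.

0.822 (necessity)

At Y = 6112: Q = 35.345.
dQ/dY = 29.06/Y = 0.00475458 at this income.
η = (dQ/dY)·(Y/Q) = 0.00475458 × (6112/35.345) = 0.822.
Since 0 < η < 1, the good is a necessity.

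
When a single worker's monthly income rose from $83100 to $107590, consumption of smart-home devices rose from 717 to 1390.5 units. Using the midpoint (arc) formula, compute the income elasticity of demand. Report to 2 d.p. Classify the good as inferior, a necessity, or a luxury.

2.49 (luxury)

ΔQ = 1390.5 − 717 = 673.5; midpoint Q̄ = (717 + 1390.5)/2 = 1053.75.
ΔI = 107590 − 83100 = 24490; midpoint Ī = (83100 + 107590)/2 = 95345.
η = (ΔQ/Q̄) ÷ (ΔI/Ī) = (673.5/1053.75) ÷ (24490/95345) = 2.49.
η > 1 ⇒ luxury.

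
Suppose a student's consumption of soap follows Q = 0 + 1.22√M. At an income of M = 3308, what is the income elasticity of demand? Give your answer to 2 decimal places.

0.50

At M = 3308: Q = 70.169.
dQ/dM = 1.22/(2√M) = 0.0106059 at this income.
η = (dQ/dM)·(M/Q) = 0.0106059 × (3308/70.169) = 0.50.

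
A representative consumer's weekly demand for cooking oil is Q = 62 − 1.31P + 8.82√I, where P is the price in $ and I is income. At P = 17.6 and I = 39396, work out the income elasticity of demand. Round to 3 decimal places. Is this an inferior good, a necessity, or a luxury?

0.489 (necessity)

At P = 17.6, I = 39396: Q = 1789.575.
Holding P constant, ∂Q/∂I = 8.82/(2√I) = 0.0222184.
η_I = (∂Q/∂I)·(I/Q) = 0.0222184 × (39396/1789.575) = 0.489.
Since 0 < η < 1, this is a necessity.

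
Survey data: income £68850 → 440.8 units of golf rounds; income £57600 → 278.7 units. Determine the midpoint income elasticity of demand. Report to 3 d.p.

2.532

ΔQ = 278.7 − 440.8 = -162.1; midpoint Q̄ = (440.8 + 278.7)/2 = 359.75.
ΔI = 57600 − 68850 = -11250; midpoint Ī = (68850 + 57600)/2 = 63225.
η = (ΔQ/Q̄) ÷ (ΔI/Ī) = (-162.1/359.75) ÷ (-11250/63225) = 2.532.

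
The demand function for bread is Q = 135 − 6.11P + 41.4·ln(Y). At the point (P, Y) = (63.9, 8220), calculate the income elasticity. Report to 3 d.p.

0.352

At P = 63.9, Y = 8220: Q = 117.764.
Holding P constant, ∂Q/∂Y = 41.4/Y = 0.0050365.
η_Y = (∂Q/∂Y)·(Y/Q) = 0.0050365 × (8220/117.764) = 0.352.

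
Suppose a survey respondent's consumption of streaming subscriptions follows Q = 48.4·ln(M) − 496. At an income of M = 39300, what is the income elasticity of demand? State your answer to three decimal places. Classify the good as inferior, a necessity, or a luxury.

At M = 39300: Q = 16.023.
dQ/dM = 48.4/M = 0.00123155 at this income.
η = (dQ/dM)·(M/Q) = 0.00123155 × (39300/16.023) = 3.021.
Since η > 1, the good is a luxury.

3.021 (luxury)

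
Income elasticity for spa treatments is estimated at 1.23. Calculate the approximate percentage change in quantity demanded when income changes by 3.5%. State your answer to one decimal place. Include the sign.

4.3%

%ΔQ ≈ η × %ΔI = 1.23 × 3.5% = 4.3%.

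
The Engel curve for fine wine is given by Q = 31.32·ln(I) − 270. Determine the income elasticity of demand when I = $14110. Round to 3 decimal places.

At I = 14110: Q = 29.251.
dQ/dI = 31.32/I = 0.0022197 at this income.
η = (dQ/dI)·(I/Q) = 0.0022197 × (14110/29.251) = 1.071.

1.071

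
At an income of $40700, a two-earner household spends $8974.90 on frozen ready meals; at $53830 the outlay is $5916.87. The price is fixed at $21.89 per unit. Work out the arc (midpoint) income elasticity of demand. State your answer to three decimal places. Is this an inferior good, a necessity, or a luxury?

-1.478 (inferior good)

With a constant price, Q₁ = 8974.90/21.89 = 410.000 and Q₂ = 5916.87/21.89 = 270.300 (equivalently, work directly with expenditure since P cancels).
Midpoint %ΔQ = (5916.87 − 8974.90)/7445.89 = -0.41070; midpoint %ΔI = (53830 − 40700)/47265 = 0.27780.
η = -0.41070 / 0.27780 = -1.478.
η < 0 ⇒ inferior good.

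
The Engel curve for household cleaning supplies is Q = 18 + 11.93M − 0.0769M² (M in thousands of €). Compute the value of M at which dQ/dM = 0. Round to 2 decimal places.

77.57

dQ/dM = 11.93 − 0.1538M.
The good is inferior where dQ/dM < 0. Setting dQ/dM = 0 gives M = 11.93 / 0.1538 = 77.57.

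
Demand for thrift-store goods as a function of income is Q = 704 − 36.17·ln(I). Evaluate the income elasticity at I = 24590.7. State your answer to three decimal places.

At I = 24590.7: Q = 338.317.
dQ/dI = -36.17/I = -0.00147088 at this income.
η = (dQ/dI)·(I/Q) = -0.00147088 × (24590.7/338.317) = -0.107.

-0.107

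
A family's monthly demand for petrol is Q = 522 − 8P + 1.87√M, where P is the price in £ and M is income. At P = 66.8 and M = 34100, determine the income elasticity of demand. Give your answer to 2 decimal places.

At P = 66.8, M = 34100: Q = 332.918.
Holding P constant, ∂Q/∂M = 1.87/(2√M) = 0.00506331.
η_M = (∂Q/∂M)·(M/Q) = 0.00506331 × (34100/332.918) = 0.52.

0.52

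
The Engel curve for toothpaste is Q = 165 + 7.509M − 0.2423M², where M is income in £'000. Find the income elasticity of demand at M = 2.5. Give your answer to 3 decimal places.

0.086

At M = 2.5: Q = 182.2581.
dQ/dM = 7.509 − 0.4846M = 6.29750.
η = (dQ/dM)·(M/Q) = 6.29750 × (2.5/182.2581) = 0.086.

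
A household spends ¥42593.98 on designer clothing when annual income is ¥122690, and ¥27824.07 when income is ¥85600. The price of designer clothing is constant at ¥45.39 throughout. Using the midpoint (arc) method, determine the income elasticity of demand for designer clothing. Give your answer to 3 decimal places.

With a constant price, Q₁ = 42593.98/45.39 = 938.400 and Q₂ = 27824.07/45.39 = 613.000 (equivalently, work directly with expenditure since P cancels).
Midpoint %ΔQ = (27824.07 − 42593.98)/35209.03 = -0.41949; midpoint %ΔI = (85600 − 122690)/104145 = -0.35614.
η = -0.41949 / -0.35614 = 1.178.

1.178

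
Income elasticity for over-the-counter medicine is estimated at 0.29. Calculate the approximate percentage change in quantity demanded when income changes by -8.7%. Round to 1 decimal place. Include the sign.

-2.5%

%ΔQ ≈ η × %ΔI = 0.29 × (-8.7%) = -2.5%.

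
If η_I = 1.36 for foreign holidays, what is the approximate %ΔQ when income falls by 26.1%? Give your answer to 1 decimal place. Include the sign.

-35.5%

%ΔQ ≈ η × %ΔI = 1.36 × (-26.1%) = -35.5%.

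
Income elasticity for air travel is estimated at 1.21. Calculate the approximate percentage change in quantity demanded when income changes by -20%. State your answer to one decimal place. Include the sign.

-24.2%

%ΔQ ≈ η × %ΔI = 1.21 × (-20%) = -24.2%.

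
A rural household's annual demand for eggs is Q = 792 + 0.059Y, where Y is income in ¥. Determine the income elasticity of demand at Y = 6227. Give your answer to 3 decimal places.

0.317

At Y = 6227: Q = 1159.393.
dQ/dY = 0.059.
η = (dQ/dY)·(Y/Q) = 0.059 × (6227/1159.393) = 0.317.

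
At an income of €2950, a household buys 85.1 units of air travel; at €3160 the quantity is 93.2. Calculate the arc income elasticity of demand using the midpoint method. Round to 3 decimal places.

1.322

ΔQ = 93.2 − 85.1 = 8.1; midpoint Q̄ = (85.1 + 93.2)/2 = 89.15.
ΔI = 3160 − 2950 = 210; midpoint Ī = (2950 + 3160)/2 = 3055.
η = (ΔQ/Q̄) ÷ (ΔI/Ī) = (8.1/89.15) ÷ (210/3055) = 1.322.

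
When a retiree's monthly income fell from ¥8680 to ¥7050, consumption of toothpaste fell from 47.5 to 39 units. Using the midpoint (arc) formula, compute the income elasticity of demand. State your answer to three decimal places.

ΔQ = 39 − 47.5 = -8.5; midpoint Q̄ = (47.5 + 39)/2 = 43.25.
ΔI = 7050 − 8680 = -1630; midpoint Ī = (8680 + 7050)/2 = 7865.
η = (ΔQ/Q̄) ÷ (ΔI/Ī) = (-8.5/43.25) ÷ (-1630/7865) = 0.948.

0.948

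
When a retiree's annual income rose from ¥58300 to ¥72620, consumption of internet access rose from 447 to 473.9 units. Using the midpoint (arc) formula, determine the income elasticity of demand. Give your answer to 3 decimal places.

0.267

ΔQ = 473.9 − 447 = 26.9; midpoint Q̄ = (447 + 473.9)/2 = 460.45.
ΔI = 72620 − 58300 = 14320; midpoint Ī = (58300 + 72620)/2 = 65460.
η = (ΔQ/Q̄) ÷ (ΔI/Ī) = (26.9/460.45) ÷ (14320/65460) = 0.267.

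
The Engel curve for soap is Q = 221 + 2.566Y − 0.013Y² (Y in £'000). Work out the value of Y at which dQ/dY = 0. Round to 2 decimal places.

dQ/dY = 2.566 − 0.026Y.
The good is inferior where dQ/dY < 0. Setting dQ/dY = 0 gives Y = 2.566 / 0.026 = 98.69.

98.69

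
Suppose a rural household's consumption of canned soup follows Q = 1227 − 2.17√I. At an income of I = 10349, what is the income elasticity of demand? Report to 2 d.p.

At I = 10349: Q = 1006.246.
dQ/dI = -2.17/(2√I) = -0.0106655 at this income.
η = (dQ/dI)·(I/Q) = -0.0106655 × (10349/1006.246) = -0.11.

-0.11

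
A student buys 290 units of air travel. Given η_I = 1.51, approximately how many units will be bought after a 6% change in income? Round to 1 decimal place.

316.3

%ΔQ ≈ η × %ΔI = 1.51 × 6% = 9.06%.
New Q ≈ 290 × (1 + 0.0906) = 316.3.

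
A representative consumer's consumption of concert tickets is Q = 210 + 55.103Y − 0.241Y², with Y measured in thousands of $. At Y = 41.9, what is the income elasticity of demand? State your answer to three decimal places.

At Y = 41.9: Q = 2095.7137.
dQ/dY = 55.103 − 0.482Y = 34.90720.
η = (dQ/dY)·(Y/Q) = 34.90720 × (41.9/2095.7137) = 0.698.

0.698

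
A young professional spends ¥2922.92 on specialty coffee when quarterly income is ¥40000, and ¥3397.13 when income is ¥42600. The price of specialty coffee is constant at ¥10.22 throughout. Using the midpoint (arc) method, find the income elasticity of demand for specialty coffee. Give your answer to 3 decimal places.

2.384

With a constant price, Q₁ = 2922.92/10.22 = 286.000 and Q₂ = 3397.13/10.22 = 332.400 (equivalently, work directly with expenditure since P cancels).
Midpoint %ΔQ = (3397.13 − 2922.92)/3160.03 = 0.15007; midpoint %ΔI = (42600 − 40000)/41300 = 0.06295.
η = 0.15007 / 0.06295 = 2.384.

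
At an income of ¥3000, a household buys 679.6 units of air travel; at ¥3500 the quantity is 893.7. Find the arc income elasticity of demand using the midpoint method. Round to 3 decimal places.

ΔQ = 893.7 − 679.6 = 214.1; midpoint Q̄ = (679.6 + 893.7)/2 = 786.65.
ΔI = 3500 − 3000 = 500; midpoint Ī = (3000 + 3500)/2 = 3250.
η = (ΔQ/Q̄) ÷ (ΔI/Ī) = (214.1/786.65) ÷ (500/3250) = 1.769.

1.769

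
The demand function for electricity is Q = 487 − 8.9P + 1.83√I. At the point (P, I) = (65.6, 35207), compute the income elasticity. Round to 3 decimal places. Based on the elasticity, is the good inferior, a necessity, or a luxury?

At P = 65.6, I = 35207: Q = 246.533.
Holding P constant, ∂Q/∂I = 1.83/(2√I) = 0.00487648.
η_I = (∂Q/∂I)·(I/Q) = 0.00487648 × (35207/246.533) = 0.696.
Since 0 < η < 1, this is a necessity.

0.696 (necessity)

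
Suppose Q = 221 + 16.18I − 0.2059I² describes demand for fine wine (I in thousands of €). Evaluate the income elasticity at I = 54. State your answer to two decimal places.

At I = 54: Q = 494.3156.
dQ/dI = 16.18 − 0.4118I = -6.05720.
η = (dQ/dI)·(I/Q) = -6.05720 × (54/494.3156) = -0.66.

-0.66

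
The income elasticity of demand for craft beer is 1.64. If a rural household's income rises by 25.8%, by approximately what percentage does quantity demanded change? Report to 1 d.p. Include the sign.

42.3%

%ΔQ ≈ η × %ΔI = 1.64 × 25.8% = 42.3%.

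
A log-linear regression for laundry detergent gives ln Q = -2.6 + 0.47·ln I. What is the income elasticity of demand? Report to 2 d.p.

0.47

In a log-linear demand, the coefficient on ln I is the income elasticity.
So η = 0.47.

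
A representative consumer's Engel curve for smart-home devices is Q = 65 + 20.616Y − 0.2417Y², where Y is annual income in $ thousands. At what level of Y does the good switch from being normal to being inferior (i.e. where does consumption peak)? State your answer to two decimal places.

dQ/dY = 20.616 − 0.4834Y.
The good is inferior where dQ/dY < 0. Setting dQ/dY = 0 gives Y = 20.616 / 0.4834 = 42.65.

42.65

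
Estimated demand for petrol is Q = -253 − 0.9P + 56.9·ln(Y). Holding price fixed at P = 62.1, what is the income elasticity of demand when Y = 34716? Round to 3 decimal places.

0.199

At P = 62.1, Y = 34716: Q = 285.997.
Holding P constant, ∂Q/∂Y = 56.9/Y = 0.00163901.
η_Y = (∂Q/∂Y)·(Y/Q) = 0.00163901 × (34716/285.997) = 0.199.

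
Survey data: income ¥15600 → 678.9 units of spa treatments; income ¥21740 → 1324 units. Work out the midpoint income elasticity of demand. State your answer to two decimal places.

ΔQ = 1324 − 678.9 = 645.1; midpoint Q̄ = (678.9 + 1324)/2 = 1001.45.
ΔI = 21740 − 15600 = 6140; midpoint Ī = (15600 + 21740)/2 = 18670.
η = (ΔQ/Q̄) ÷ (ΔI/Ī) = (645.1/1001.45) ÷ (6140/18670) = 1.96.

1.96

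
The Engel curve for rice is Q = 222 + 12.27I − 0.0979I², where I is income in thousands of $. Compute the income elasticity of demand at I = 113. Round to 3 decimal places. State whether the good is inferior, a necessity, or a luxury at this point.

At I = 113: Q = 358.4249.
dQ/dI = 12.27 − 0.1958I = -9.85540.
η = (dQ/dI)·(I/Q) = -9.85540 × (113/358.4249) = -3.107.
η < 0 ⇒ inferior good.

-3.107 (inferior good)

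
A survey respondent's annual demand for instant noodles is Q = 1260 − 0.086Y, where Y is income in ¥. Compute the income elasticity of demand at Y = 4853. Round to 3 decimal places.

-0.495

At Y = 4853: Q = 842.642.
dQ/dY = −0.086.
η = (dQ/dY)·(Y/Q) = -0.086 × (4853/842.642) = -0.495.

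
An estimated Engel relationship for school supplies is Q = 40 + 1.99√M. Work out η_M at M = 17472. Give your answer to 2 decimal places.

0.43

At M = 17472: Q = 303.042.
dQ/dM = 1.99/(2√M) = 0.00752752 at this income.
η = (dQ/dM)·(M/Q) = 0.00752752 × (17472/303.042) = 0.43.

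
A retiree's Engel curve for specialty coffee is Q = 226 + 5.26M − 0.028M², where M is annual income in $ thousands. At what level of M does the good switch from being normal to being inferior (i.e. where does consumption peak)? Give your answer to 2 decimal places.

dQ/dM = 5.26 − 0.056M.
The good is inferior where dQ/dM < 0. Setting dQ/dM = 0 gives M = 5.26 / 0.056 = 93.93.

93.93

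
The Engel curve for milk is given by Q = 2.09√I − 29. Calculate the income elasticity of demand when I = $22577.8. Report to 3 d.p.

0.551

At I = 22577.8: Q = 285.042.
dQ/dI = 2.09/(2√I) = 0.00695465 at this income.
η = (dQ/dI)·(I/Q) = 0.00695465 × (22577.8/285.042) = 0.551.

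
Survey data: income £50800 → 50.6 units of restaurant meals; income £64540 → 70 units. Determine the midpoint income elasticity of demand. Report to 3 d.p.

ΔQ = 70 − 50.6 = 19.4; midpoint Q̄ = (50.6 + 70)/2 = 60.3.
ΔI = 64540 − 50800 = 13740; midpoint Ī = (50800 + 64540)/2 = 57670.
η = (ΔQ/Q̄) ÷ (ΔI/Ī) = (19.4/60.3) ÷ (13740/57670) = 1.350.

1.350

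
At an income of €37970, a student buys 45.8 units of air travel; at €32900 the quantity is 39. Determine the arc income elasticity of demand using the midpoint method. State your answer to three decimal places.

ΔQ = 39 − 45.8 = -6.8; midpoint Q̄ = (45.8 + 39)/2 = 42.4.
ΔI = 32900 − 37970 = -5070; midpoint Ī = (37970 + 32900)/2 = 35435.
η = (ΔQ/Q̄) ÷ (ΔI/Ī) = (-6.8/42.4) ÷ (-5070/35435) = 1.121.

1.121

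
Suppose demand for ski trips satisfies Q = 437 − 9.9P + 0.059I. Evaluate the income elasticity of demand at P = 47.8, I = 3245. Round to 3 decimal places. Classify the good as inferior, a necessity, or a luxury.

1.233 (luxury)

At P = 47.8, I = 3245: Q = 155.235.
Holding P constant, ∂Q/∂I = 0.059.
η_I = (∂Q/∂I)·(I/Q) = 0.059 × (3245/155.235) = 1.233.
Since η > 1, this is a luxury.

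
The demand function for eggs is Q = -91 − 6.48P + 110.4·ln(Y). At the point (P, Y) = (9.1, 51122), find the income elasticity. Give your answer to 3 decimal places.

At P = 9.1, Y = 51122: Q = 1046.986.
Holding P constant, ∂Q/∂Y = 110.4/Y = 0.00215954.
η_Y = (∂Q/∂Y)·(Y/Q) = 0.00215954 × (51122/1046.986) = 0.105.

0.105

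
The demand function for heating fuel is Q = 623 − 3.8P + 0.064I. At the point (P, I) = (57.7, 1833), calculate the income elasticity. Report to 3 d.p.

0.225

At P = 57.7, I = 1833: Q = 521.052.
Holding P constant, ∂Q/∂I = 0.064.
η_I = (∂Q/∂I)·(I/Q) = 0.064 × (1833/521.052) = 0.225.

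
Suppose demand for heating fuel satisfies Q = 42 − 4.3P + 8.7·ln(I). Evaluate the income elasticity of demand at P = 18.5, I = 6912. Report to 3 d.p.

0.221

At P = 18.5, I = 6912: Q = 39.367.
Holding P constant, ∂Q/∂I = 8.7/I = 0.00125868.
η_I = (∂Q/∂I)·(I/Q) = 0.00125868 × (6912/39.367) = 0.221.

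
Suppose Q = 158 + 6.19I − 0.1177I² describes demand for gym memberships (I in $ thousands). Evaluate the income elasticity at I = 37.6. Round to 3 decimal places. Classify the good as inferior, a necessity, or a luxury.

-0.446 (inferior good)

At I = 37.6: Q = 224.3444.
dQ/dI = 6.19 − 0.2354I = -2.66104.
η = (dQ/dI)·(I/Q) = -2.66104 × (37.6/224.3444) = -0.446.
η < 0 ⇒ inferior good.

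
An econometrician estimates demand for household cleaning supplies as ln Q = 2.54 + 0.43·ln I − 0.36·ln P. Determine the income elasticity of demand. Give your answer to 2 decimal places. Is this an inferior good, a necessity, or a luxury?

In a log-linear demand, the coefficient on ln I is the income elasticity.
So η = 0.43.
0 < η < 1 ⇒ necessity.

0.43 (necessity)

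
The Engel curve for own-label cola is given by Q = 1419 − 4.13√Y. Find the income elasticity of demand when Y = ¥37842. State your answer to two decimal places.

-0.65

At Y = 37842: Q = 615.590.
dQ/dY = -4.13/(2√Y) = -0.0106153 at this income.
η = (dQ/dY)·(Y/Q) = -0.0106153 × (37842/615.590) = -0.65.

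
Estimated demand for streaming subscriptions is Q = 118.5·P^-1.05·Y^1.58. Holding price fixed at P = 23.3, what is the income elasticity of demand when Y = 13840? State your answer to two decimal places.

1.58

For a multiplicative demand Q = A·P^α·Y^β, the income elasticity is β everywhere.
Here β = 1.58, so η = 1.58.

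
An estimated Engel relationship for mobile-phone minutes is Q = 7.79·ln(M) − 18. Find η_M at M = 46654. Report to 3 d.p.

At M = 46654: Q = 65.747.
dQ/dM = 7.79/M = 0.000166974 at this income.
η = (dQ/dM)·(M/Q) = 0.000166974 × (46654/65.747) = 0.118.

0.118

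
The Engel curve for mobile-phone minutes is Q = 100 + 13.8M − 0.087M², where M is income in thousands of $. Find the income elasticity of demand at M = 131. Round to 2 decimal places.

-2.84

At M = 131: Q = 414.7930.
dQ/dM = 13.8 − 0.174M = -8.99400.
η = (dQ/dM)·(M/Q) = -8.99400 × (131/414.7930) = -2.84.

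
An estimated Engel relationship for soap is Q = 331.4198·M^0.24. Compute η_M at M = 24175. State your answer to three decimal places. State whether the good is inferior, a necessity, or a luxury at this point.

0.240 (necessity)

For Q = A·M^β the income elasticity is constant and equal to β.
Here β = 0.24, so η = 0.240.
Since 0 < η < 1, the good is a necessity.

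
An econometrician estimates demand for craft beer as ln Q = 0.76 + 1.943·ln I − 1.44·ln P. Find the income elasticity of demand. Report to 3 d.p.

1.943

In a log-linear demand, the coefficient on ln I is the income elasticity.
So η = 1.943.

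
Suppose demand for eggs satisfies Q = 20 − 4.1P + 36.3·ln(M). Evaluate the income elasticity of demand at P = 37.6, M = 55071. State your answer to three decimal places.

At P = 37.6, M = 55071: Q = 262.105.
Holding P constant, ∂Q/∂M = 36.3/M = 0.000659149.
η_M = (∂Q/∂M)·(M/Q) = 0.000659149 × (55071/262.105) = 0.138.

0.138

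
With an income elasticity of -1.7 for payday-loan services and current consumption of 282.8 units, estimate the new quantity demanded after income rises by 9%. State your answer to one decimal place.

%ΔQ ≈ η × %ΔI = -1.7 × 9% = -15.3%.
New Q ≈ 282.8 × (1 − 0.153) = 239.5.

239.5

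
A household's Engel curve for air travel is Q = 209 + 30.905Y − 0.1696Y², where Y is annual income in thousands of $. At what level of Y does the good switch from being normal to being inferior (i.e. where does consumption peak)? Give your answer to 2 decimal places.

dQ/dY = 30.905 − 0.3392Y.
The good is inferior where dQ/dY < 0. Setting dQ/dY = 0 gives Y = 30.905 / 0.3392 = 91.11.

91.11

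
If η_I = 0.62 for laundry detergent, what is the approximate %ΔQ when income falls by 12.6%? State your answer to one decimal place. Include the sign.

-7.8%

%ΔQ ≈ η × %ΔI = 0.62 × (-12.6%) = -7.8%.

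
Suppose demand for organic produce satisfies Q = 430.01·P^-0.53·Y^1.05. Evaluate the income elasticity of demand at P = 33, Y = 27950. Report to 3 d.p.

1.050

For a multiplicative demand Q = A·P^α·Y^β, the income elasticity is β everywhere.
Here β = 1.05, so η = 1.050.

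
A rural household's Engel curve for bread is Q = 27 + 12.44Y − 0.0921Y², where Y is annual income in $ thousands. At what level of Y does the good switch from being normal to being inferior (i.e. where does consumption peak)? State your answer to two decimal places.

dQ/dY = 12.44 − 0.1842Y.
The good is inferior where dQ/dY < 0. Setting dQ/dY = 0 gives Y = 12.44 / 0.1842 = 67.54.

67.54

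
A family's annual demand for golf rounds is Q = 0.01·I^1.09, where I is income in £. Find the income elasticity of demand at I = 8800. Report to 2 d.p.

1.09

For Q = A·I^β the income elasticity is constant and equal to β.
Here β = 1.09, so η = 1.09.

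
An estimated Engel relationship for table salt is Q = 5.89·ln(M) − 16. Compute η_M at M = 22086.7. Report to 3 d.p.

At M = 22086.7: Q = 42.916.
dQ/dM = 5.89/M = 0.000266676 at this income.
η = (dQ/dM)·(M/Q) = 0.000266676 × (22086.7/42.916) = 0.137.

0.137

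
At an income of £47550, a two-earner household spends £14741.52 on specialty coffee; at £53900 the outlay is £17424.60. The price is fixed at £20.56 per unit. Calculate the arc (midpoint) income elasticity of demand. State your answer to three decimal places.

1.333

With a constant price, Q₁ = 14741.52/20.56 = 717.000 and Q₂ = 17424.60/20.56 = 847.500 (equivalently, work directly with expenditure since P cancels).
Midpoint %ΔQ = (17424.60 − 14741.52)/16083.06 = 0.16683; midpoint %ΔI = (53900 − 47550)/50725 = 0.12518.
η = 0.16683 / 0.12518 = 1.333.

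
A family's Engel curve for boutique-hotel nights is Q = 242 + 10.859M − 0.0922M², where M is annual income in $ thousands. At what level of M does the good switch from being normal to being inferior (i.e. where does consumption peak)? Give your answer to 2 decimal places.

58.89

dQ/dM = 10.859 − 0.1844M.
The good is inferior where dQ/dM < 0. Setting dQ/dM = 0 gives M = 10.859 / 0.1844 = 58.89.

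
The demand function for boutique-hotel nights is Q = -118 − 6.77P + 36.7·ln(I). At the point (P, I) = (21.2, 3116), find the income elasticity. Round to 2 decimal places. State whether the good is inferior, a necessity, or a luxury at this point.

At P = 21.2, I = 3116: Q = 33.702.
Holding P constant, ∂Q/∂I = 36.7/I = 0.0117779.
η_I = (∂Q/∂I)·(I/Q) = 0.0117779 × (3116/33.702) = 1.09.
Since η > 1, this is a luxury.

1.09 (luxury)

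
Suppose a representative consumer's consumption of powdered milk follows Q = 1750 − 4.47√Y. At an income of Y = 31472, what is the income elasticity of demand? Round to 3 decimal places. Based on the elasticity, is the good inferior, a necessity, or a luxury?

-0.414 (inferior good)

At Y = 31472: Q = 957.006.
dQ/dY = -4.47/(2√Y) = -0.0125984 at this income.
η = (dQ/dY)·(Y/Q) = -0.0125984 × (31472/957.006) = -0.414.
Since η < 0, the good is an inferior good.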